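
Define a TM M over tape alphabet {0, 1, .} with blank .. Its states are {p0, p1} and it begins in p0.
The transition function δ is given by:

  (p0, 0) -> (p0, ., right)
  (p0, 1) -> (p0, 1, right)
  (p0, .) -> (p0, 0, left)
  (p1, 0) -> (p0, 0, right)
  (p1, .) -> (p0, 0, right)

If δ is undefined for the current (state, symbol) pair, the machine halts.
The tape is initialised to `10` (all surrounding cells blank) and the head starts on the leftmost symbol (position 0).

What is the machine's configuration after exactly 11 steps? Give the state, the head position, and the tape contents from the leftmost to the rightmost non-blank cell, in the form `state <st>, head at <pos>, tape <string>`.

state p0, head at 1, tape 1000

state=p0 head=0 tape=[1]0..   (p0,1)→(p0,1,right)
state=p0 head=1 tape=1[0]..   (p0,0)→(p0,.,right)
state=p0 head=2 tape=1.[.].   (p0,.)→(p0,0,left)
state=p0 head=1 tape=1[.]0.   (p0,.)→(p0,0,left)
state=p0 head=0 tape=[1]00.   (p0,1)→(p0,1,right)
state=p0 head=1 tape=1[0]0.   (p0,0)→(p0,.,right)
state=p0 head=2 tape=1.[0].   (p0,0)→(p0,.,right)
state=p0 head=3 tape=1..[.]   (p0,.)→(p0,0,left)
state=p0 head=2 tape=1.[.]0   (p0,.)→(p0,0,left)
state=p0 head=1 tape=1[.]00   (p0,.)→(p0,0,left)
state=p0 head=0 tape=[1]000   (p0,1)→(p0,1,right)
state=p0 head=1 tape=1[0]00
After 11 steps: state p0, head at 1, tape 1000.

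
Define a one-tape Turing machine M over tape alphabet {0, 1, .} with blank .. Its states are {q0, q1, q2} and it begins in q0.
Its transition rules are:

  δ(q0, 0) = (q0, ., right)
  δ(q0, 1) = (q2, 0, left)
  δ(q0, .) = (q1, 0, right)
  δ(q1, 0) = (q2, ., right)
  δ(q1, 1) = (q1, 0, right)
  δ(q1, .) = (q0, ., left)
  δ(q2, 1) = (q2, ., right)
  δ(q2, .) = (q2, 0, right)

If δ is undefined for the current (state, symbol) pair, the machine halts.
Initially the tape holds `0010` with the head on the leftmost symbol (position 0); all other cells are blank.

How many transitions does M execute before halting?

4

q0 | [0]010   read 0 → write ., move right, go to q0
q0 | .[0]10   read 0 → write ., move right, go to q0
q0 | ..[1]0   read 1 → write 0, move left, go to q2
q2 | .[.]00   read . → write 0, move right, go to q2
q2 | .0[0]0
M halts after 4 transitions.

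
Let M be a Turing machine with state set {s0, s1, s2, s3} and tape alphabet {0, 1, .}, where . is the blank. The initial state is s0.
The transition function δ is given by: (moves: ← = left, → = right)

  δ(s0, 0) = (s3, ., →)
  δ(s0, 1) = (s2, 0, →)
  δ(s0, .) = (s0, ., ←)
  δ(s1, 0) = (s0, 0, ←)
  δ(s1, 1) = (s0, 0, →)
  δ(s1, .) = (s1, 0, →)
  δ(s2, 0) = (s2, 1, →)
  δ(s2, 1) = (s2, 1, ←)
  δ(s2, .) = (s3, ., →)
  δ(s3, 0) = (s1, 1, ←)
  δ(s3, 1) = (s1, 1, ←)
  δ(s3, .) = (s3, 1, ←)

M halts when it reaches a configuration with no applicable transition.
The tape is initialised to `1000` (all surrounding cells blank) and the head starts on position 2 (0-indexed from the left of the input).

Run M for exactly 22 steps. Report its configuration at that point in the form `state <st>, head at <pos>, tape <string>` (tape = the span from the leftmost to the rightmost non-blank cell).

state s2, head at 2, tape 000111

state=s0 head=2 tape=.10[0]0.   (s0,0)→(s3,.,→)
state=s3 head=3 tape=.10.[0].   (s3,0)→(s1,1,←)
state=s1 head=2 tape=.10[.]1.   (s1,.)→(s1,0,→)
state=s1 head=3 tape=.100[1].   (s1,1)→(s0,0,→)
state=s0 head=4 tape=.1000[.]   (s0,.)→(s0,.,←)
state=s0 head=3 tape=.100[0].   (s0,0)→(s3,.,→)
state=s3 head=4 tape=.100.[.]   (s3,.)→(s3,1,←)
state=s3 head=3 tape=.100[.]1   (s3,.)→(s3,1,←)
state=s3 head=2 tape=.10[0]11   (s3,0)→(s1,1,←)
state=s1 head=1 tape=.1[0]111   (s1,0)→(s0,0,←)
state=s0 head=0 tape=.[1]0111   (s0,1)→(s2,0,→)
state=s2 head=1 tape=.0[0]111   (s2,0)→(s2,1,→)
state=s2 head=2 tape=.01[1]11   (s2,1)→(s2,1,←)
state=s2 head=1 tape=.0[1]111   (s2,1)→(s2,1,←)
state=s2 head=0 tape=.[0]1111   (s2,0)→(s2,1,→)
state=s2 head=1 tape=.1[1]111   (s2,1)→(s2,1,←)
state=s2 head=0 tape=.[1]1111   (s2,1)→(s2,1,←)
state=s2 head=-1 tape=[.]11111   (s2,.)→(s3,.,→)
state=s3 head=0 tape=.[1]1111   (s3,1)→(s1,1,←)
state=s1 head=-1 tape=[.]11111   (s1,.)→(s1,0,→)
state=s1 head=0 tape=0[1]1111   (s1,1)→(s0,0,→)
state=s0 head=1 tape=00[1]111   (s0,1)→(s2,0,→)
state=s2 head=2 tape=000[1]11
After 22 steps: state s2, head at 2, tape 000111.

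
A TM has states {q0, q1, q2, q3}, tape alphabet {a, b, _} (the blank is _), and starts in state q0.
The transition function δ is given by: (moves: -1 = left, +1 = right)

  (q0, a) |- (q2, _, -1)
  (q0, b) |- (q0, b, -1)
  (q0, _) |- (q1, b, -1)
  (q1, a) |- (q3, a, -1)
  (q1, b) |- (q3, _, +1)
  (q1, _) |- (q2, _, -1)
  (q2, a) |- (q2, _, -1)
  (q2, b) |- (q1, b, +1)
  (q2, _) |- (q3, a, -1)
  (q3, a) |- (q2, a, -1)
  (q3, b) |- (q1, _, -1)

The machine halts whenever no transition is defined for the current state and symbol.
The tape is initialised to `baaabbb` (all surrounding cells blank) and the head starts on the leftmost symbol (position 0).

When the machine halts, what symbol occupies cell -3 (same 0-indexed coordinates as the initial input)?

a

q0 | ____[b]aaabbb   read b → write b, move -1, go to q0
q0 | ___[_]baaabbb   read _ → write b, move -1, go to q1
q1 | __[_]bbaaabbb   read _ → write _, move -1, go to q2
q2 | _[_]_bbaaabbb   read _ → write a, move -1, go to q3
q3 | [_]a_bbaaabbb
Cell -3 holds a when M halts.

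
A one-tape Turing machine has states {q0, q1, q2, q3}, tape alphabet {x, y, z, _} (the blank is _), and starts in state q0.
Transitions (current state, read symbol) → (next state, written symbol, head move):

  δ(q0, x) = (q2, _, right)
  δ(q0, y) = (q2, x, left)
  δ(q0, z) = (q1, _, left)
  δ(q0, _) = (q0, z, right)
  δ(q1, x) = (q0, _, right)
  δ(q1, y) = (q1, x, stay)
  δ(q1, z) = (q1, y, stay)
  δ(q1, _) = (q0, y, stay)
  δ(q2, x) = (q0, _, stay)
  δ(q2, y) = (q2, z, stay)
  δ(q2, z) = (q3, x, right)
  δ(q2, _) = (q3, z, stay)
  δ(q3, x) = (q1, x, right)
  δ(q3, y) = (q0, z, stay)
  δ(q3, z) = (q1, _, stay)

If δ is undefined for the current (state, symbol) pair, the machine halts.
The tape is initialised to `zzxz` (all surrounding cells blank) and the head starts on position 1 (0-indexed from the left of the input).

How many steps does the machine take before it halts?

q0 | z[z]xz_   read z → write _, move left, go to q1
q1 | [z]_xz_   read z → write y, move stay, go to q1
q1 | [y]_xz_   read y → write x, move stay, go to q1
q1 | [x]_xz_   read x → write _, move right, go to q0
q0 | _[_]xz_   read _ → write z, move right, go to q0
q0 | _z[x]z_   read x → write _, move right, go to q2
q2 | _z_[z]_   read z → write x, move right, go to q3
q3 | _z_x[_]
M halts after 7 transitions.

7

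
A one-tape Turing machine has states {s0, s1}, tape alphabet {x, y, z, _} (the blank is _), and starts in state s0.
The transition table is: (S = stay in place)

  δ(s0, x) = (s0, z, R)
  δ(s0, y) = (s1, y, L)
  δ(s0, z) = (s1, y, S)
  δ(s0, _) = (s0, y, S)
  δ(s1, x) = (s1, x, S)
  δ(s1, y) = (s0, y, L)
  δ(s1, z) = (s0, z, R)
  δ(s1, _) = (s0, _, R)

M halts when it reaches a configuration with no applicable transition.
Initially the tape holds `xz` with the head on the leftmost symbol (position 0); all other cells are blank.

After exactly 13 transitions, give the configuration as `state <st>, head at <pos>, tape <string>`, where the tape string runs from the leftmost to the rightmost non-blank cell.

s0 | __[x]z   read x → write z, move R, go to s0
s0 | __z[z]   read z → write y, move S, go to s1
s1 | __z[y]   read y → write y, move L, go to s0
s0 | __[z]y   read z → write y, move S, go to s1
s1 | __[y]y   read y → write y, move L, go to s0
s0 | _[_]yy   read _ → write y, move S, go to s0
s0 | _[y]yy   read y → write y, move L, go to s1
s1 | [_]yyy   read _ → write _, move R, go to s0
s0 | _[y]yy   read y → write y, move L, go to s1
s1 | [_]yyy   read _ → write _, move R, go to s0
s0 | _[y]yy   read y → write y, move L, go to s1
s1 | [_]yyy   read _ → write _, move R, go to s0
s0 | _[y]yy   read y → write y, move L, go to s1
s1 | [_]yyy
After 13 steps: state s1, head at -2, tape yyy.

state s1, head at -2, tape yyy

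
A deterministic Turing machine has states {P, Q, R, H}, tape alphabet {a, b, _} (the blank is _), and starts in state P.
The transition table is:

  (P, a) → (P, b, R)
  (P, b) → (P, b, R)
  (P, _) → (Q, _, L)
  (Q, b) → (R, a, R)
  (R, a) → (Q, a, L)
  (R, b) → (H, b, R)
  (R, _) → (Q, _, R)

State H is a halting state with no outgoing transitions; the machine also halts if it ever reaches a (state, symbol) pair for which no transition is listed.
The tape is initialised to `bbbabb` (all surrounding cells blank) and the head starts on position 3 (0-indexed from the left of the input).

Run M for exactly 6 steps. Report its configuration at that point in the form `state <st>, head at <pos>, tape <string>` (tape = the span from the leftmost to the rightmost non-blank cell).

state Q, head at 7, tape bbbbba

state=P head=3 tape=bbb[a]bb__   (P,a)→(P,b,R)
state=P head=4 tape=bbbb[b]b__   (P,b)→(P,b,R)
state=P head=5 tape=bbbbb[b]__   (P,b)→(P,b,R)
state=P head=6 tape=bbbbbb[_]_   (P,_)→(Q,_,L)
state=Q head=5 tape=bbbbb[b]__   (Q,b)→(R,a,R)
state=R head=6 tape=bbbbba[_]_   (R,_)→(Q,_,R)
state=Q head=7 tape=bbbbba_[_]
After 6 steps: state Q, head at 7, tape bbbbba.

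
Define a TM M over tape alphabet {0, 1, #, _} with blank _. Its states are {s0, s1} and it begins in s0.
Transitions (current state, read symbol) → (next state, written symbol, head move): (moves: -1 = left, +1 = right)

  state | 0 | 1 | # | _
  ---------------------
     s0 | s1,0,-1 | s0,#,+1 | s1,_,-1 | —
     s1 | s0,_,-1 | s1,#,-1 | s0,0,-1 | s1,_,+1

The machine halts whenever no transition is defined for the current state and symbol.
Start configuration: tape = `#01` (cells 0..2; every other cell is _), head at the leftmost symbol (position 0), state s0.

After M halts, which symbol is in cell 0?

state=s0 head=0 tape=_[#]01   (s0,#)→(s1,_,-1)
state=s1 head=-1 tape=[_]_01   (s1,_)→(s1,_,+1)
state=s1 head=0 tape=_[_]01   (s1,_)→(s1,_,+1)
state=s1 head=1 tape=__[0]1   (s1,0)→(s0,_,-1)
state=s0 head=0 tape=_[_]_1
Cell 0 holds _ when M halts.

_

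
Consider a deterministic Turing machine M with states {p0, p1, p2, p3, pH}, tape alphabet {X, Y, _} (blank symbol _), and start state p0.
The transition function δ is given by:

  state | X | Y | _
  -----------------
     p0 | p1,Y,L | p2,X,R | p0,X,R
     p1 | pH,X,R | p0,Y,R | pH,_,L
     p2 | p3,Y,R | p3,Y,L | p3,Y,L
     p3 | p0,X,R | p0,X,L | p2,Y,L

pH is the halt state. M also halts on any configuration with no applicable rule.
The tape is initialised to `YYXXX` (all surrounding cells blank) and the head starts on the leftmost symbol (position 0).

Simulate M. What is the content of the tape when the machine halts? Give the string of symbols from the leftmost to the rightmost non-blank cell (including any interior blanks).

XXYXY

state=p0 head=0 tape=[Y]YXXX   (p0,Y)→(p2,X,R)
state=p2 head=1 tape=X[Y]XXX   (p2,Y)→(p3,Y,L)
state=p3 head=0 tape=[X]YXXX   (p3,X)→(p0,X,R)
state=p0 head=1 tape=X[Y]XXX   (p0,Y)→(p2,X,R)
state=p2 head=2 tape=XX[X]XX   (p2,X)→(p3,Y,R)
state=p3 head=3 tape=XXY[X]X   (p3,X)→(p0,X,R)
state=p0 head=4 tape=XXYX[X]   (p0,X)→(p1,Y,L)
state=p1 head=3 tape=XXY[X]Y   (p1,X)→(pH,X,R)
state=pH head=4 tape=XXYX[Y]
The non-blank tape span at halt is XXYXY.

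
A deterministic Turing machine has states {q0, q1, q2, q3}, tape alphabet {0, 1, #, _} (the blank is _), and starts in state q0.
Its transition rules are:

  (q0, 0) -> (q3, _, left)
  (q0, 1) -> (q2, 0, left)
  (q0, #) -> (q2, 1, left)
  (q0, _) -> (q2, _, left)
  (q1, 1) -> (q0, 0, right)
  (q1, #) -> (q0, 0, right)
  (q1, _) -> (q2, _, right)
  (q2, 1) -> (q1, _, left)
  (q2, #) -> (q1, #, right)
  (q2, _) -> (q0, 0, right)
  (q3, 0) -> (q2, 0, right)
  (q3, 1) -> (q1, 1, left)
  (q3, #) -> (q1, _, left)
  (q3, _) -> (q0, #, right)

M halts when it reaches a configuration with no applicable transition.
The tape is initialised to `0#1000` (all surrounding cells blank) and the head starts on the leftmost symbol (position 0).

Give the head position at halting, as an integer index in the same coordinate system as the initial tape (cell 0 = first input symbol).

q0 | _[0]#1000_   read 0 → write _, move left, go to q3
q3 | [_]_#1000_   read _ → write #, move right, go to q0
q0 | #[_]#1000_   read _ → write _, move left, go to q2
q2 | [#]_#1000_   read # → write #, move right, go to q1
q1 | #[_]#1000_   read _ → write _, move right, go to q2
q2 | #_[#]1000_   read # → write #, move right, go to q1
q1 | #_#[1]000_   read 1 → write 0, move right, go to q0
q0 | #_#0[0]00_   read 0 → write _, move left, go to q3
q3 | #_#[0]_00_   read 0 → write 0, move right, go to q2
q2 | #_#0[_]00_   read _ → write 0, move right, go to q0
q0 | #_#00[0]0_   read 0 → write _, move left, go to q3
q3 | #_#0[0]_0_   read 0 → write 0, move right, go to q2
q2 | #_#00[_]0_   read _ → write 0, move right, go to q0
q0 | #_#000[0]_   read 0 → write _, move left, go to q3
q3 | #_#00[0]__   read 0 → write 0, move right, go to q2
q2 | #_#000[_]_   read _ → write 0, move right, go to q0
q0 | #_#0000[_]   read _ → write _, move left, go to q2
q2 | #_#000[0]_
At halt the head is at cell 5.

5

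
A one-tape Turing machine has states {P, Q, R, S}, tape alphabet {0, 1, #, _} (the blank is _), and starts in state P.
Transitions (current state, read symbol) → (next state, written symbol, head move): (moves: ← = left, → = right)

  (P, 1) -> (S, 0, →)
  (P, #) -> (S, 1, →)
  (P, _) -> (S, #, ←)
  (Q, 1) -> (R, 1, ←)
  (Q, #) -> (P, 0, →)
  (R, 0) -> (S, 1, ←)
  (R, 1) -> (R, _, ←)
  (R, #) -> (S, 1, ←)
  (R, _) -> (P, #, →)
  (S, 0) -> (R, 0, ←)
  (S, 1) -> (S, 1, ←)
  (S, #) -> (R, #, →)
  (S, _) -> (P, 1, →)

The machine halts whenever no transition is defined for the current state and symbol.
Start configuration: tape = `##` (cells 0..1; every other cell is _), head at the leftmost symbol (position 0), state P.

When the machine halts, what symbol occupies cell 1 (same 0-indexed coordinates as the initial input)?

1

state=P head=0 tape=___[#]#__   (P,#)→(S,1,→)
state=S head=1 tape=___1[#]__   (S,#)→(R,#,→)
state=R head=2 tape=___1#[_]_   (R,_)→(P,#,→)
state=P head=3 tape=___1##[_]   (P,_)→(S,#,←)
state=S head=2 tape=___1#[#]#   (S,#)→(R,#,→)
state=R head=3 tape=___1##[#]   (R,#)→(S,1,←)
state=S head=2 tape=___1#[#]1   (S,#)→(R,#,→)
state=R head=3 tape=___1##[1]   (R,1)→(R,_,←)
state=R head=2 tape=___1#[#]_   (R,#)→(S,1,←)
state=S head=1 tape=___1[#]1_   (S,#)→(R,#,→)
state=R head=2 tape=___1#[1]_   (R,1)→(R,_,←)
state=R head=1 tape=___1[#]__   (R,#)→(S,1,←)
state=S head=0 tape=___[1]1__   (S,1)→(S,1,←)
state=S head=-1 tape=__[_]11__   (S,_)→(P,1,→)
state=P head=0 tape=__1[1]1__   (P,1)→(S,0,→)
state=S head=1 tape=__10[1]__   (S,1)→(S,1,←)
state=S head=0 tape=__1[0]1__   (S,0)→(R,0,←)
state=R head=-1 tape=__[1]01__   (R,1)→(R,_,←)
state=R head=-2 tape=_[_]_01__   (R,_)→(P,#,→)
state=P head=-1 tape=_#[_]01__   (P,_)→(S,#,←)
state=S head=-2 tape=_[#]#01__   (S,#)→(R,#,→)
state=R head=-1 tape=_#[#]01__   (R,#)→(S,1,←)
state=S head=-2 tape=_[#]101__   (S,#)→(R,#,→)
state=R head=-1 tape=_#[1]01__   (R,1)→(R,_,←)
state=R head=-2 tape=_[#]_01__   (R,#)→(S,1,←)
state=S head=-3 tape=[_]1_01__   (S,_)→(P,1,→)
state=P head=-2 tape=1[1]_01__   (P,1)→(S,0,→)
state=S head=-1 tape=10[_]01__   (S,_)→(P,1,→)
state=P head=0 tape=101[0]1__
Cell 1 holds 1 when M halts.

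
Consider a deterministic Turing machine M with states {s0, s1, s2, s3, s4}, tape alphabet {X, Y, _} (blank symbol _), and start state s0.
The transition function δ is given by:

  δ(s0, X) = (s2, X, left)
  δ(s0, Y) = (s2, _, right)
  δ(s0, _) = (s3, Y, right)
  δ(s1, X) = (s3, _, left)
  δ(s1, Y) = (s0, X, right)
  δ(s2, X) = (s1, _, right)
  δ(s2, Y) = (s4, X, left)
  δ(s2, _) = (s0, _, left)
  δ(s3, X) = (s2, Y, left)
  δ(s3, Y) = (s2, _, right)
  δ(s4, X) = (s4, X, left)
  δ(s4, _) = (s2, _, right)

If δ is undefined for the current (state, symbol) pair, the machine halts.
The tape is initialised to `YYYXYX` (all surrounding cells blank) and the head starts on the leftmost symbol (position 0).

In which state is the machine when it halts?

s0 | [Y]YYXYX   read Y → write _, move right, go to s2
s2 | _[Y]YXYX   read Y → write X, move left, go to s4
s4 | [_]XYXYX   read _ → write _, move right, go to s2
s2 | _[X]YXYX   read X → write _, move right, go to s1
s1 | __[Y]XYX   read Y → write X, move right, go to s0
s0 | __X[X]YX   read X → write X, move left, go to s2
s2 | __[X]XYX   read X → write _, move right, go to s1
s1 | ___[X]YX   read X → write _, move left, go to s3
s3 | __[_]_YX
No transition is defined for (s3, _); M halts in state s3.

s3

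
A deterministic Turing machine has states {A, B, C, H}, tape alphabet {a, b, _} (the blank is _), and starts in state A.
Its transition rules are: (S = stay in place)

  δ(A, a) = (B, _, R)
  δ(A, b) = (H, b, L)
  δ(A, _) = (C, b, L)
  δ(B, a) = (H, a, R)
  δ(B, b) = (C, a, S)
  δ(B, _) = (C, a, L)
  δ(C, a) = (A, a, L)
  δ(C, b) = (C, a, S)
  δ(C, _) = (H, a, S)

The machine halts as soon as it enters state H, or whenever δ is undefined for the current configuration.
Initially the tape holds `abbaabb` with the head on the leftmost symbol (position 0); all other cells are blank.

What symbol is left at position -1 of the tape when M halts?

a

state=A head=0 tape=_[a]bbaabb   (A,a)→(B,_,R)
state=B head=1 tape=__[b]baabb   (B,b)→(C,a,S)
state=C head=1 tape=__[a]baabb   (C,a)→(A,a,L)
state=A head=0 tape=_[_]abaabb   (A,_)→(C,b,L)
state=C head=-1 tape=[_]babaabb   (C,_)→(H,a,S)
state=H head=-1 tape=[a]babaabb
Cell -1 holds a when M halts.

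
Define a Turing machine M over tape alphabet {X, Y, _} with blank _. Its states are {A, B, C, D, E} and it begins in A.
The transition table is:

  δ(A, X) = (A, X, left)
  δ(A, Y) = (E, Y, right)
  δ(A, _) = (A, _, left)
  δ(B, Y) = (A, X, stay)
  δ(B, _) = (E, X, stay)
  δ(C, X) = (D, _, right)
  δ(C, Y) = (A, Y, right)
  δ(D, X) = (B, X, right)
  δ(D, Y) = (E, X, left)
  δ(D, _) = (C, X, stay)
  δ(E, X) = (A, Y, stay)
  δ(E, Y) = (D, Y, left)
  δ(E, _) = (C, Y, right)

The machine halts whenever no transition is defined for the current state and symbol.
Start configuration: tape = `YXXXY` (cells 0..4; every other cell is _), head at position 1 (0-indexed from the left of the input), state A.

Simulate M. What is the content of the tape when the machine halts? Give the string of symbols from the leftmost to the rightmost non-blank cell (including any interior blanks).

YY_XXY

A | _Y[X]XXY   read X → write X, move left, go to A
A | _[Y]XXXY   read Y → write Y, move right, go to E
E | _Y[X]XXY   read X → write Y, move stay, go to A
A | _Y[Y]XXY   read Y → write Y, move right, go to E
E | _YY[X]XY   read X → write Y, move stay, go to A
A | _YY[Y]XY   read Y → write Y, move right, go to E
E | _YYY[X]Y   read X → write Y, move stay, go to A
A | _YYY[Y]Y   read Y → write Y, move right, go to E
E | _YYYY[Y]   read Y → write Y, move left, go to D
D | _YYY[Y]Y   read Y → write X, move left, go to E
E | _YY[Y]XY   read Y → write Y, move left, go to D
D | _Y[Y]YXY   read Y → write X, move left, go to E
E | _[Y]XYXY   read Y → write Y, move left, go to D
D | [_]YXYXY   read _ → write X, move stay, go to C
C | [X]YXYXY   read X → write _, move right, go to D
D | _[Y]XYXY   read Y → write X, move left, go to E
E | [_]XXYXY   read _ → write Y, move right, go to C
C | Y[X]XYXY   read X → write _, move right, go to D
D | Y_[X]YXY   read X → write X, move right, go to B
B | Y_X[Y]XY   read Y → write X, move stay, go to A
A | Y_X[X]XY   read X → write X, move left, go to A
A | Y_[X]XXY   read X → write X, move left, go to A
A | Y[_]XXXY   read _ → write _, move left, go to A
A | [Y]_XXXY   read Y → write Y, move right, go to E
E | Y[_]XXXY   read _ → write Y, move right, go to C
C | YY[X]XXY   read X → write _, move right, go to D
D | YY_[X]XY   read X → write X, move right, go to B
B | YY_X[X]Y
The non-blank tape span at halt is YY_XXY.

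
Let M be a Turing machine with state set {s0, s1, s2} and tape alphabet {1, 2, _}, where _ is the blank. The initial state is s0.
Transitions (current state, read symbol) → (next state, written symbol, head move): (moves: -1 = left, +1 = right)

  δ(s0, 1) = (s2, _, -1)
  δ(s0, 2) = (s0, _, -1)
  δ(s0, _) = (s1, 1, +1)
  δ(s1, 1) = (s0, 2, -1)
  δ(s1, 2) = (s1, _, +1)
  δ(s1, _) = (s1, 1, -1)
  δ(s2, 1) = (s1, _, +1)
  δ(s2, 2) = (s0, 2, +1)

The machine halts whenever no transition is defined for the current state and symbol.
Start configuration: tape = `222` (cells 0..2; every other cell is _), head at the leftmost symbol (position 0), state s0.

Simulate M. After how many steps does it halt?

state=s0 head=0 tape=___[2]22_   (s0,2)→(s0,_,-1)
state=s0 head=-1 tape=__[_]_22_   (s0,_)→(s1,1,+1)
state=s1 head=0 tape=__1[_]22_   (s1,_)→(s1,1,-1)
state=s1 head=-1 tape=__[1]122_   (s1,1)→(s0,2,-1)
state=s0 head=-2 tape=_[_]2122_   (s0,_)→(s1,1,+1)
state=s1 head=-1 tape=_1[2]122_   (s1,2)→(s1,_,+1)
state=s1 head=0 tape=_1_[1]22_   (s1,1)→(s0,2,-1)
state=s0 head=-1 tape=_1[_]222_   (s0,_)→(s1,1,+1)
state=s1 head=0 tape=_11[2]22_   (s1,2)→(s1,_,+1)
state=s1 head=1 tape=_11_[2]2_   (s1,2)→(s1,_,+1)
state=s1 head=2 tape=_11__[2]_   (s1,2)→(s1,_,+1)
state=s1 head=3 tape=_11___[_]   (s1,_)→(s1,1,-1)
state=s1 head=2 tape=_11__[_]1   (s1,_)→(s1,1,-1)
state=s1 head=1 tape=_11_[_]11   (s1,_)→(s1,1,-1)
state=s1 head=0 tape=_11[_]111   (s1,_)→(s1,1,-1)
state=s1 head=-1 tape=_1[1]1111   (s1,1)→(s0,2,-1)
state=s0 head=-2 tape=_[1]21111   (s0,1)→(s2,_,-1)
state=s2 head=-3 tape=[_]_21111
M halts after 17 transitions.

17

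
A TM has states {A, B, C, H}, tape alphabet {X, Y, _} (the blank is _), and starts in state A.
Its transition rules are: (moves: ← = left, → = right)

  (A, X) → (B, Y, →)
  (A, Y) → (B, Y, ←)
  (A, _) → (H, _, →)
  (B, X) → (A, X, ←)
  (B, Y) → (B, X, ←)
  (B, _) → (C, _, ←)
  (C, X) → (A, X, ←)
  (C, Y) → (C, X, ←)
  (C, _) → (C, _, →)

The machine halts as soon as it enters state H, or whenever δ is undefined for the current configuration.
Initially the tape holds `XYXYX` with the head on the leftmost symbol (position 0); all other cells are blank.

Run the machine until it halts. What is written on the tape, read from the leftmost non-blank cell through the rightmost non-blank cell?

A | __[X]YXYX   read X → write Y, move →, go to B
B | __Y[Y]XYX   read Y → write X, move ←, go to B
B | __[Y]XXYX   read Y → write X, move ←, go to B
B | _[_]XXXYX   read _ → write _, move ←, go to C
C | [_]_XXXYX   read _ → write _, move →, go to C
C | _[_]XXXYX   read _ → write _, move →, go to C
C | __[X]XXYX   read X → write X, move ←, go to A
A | _[_]XXXYX   read _ → write _, move →, go to H
H | __[X]XXYX
The non-blank tape span at halt is XXXYX.

XXXYX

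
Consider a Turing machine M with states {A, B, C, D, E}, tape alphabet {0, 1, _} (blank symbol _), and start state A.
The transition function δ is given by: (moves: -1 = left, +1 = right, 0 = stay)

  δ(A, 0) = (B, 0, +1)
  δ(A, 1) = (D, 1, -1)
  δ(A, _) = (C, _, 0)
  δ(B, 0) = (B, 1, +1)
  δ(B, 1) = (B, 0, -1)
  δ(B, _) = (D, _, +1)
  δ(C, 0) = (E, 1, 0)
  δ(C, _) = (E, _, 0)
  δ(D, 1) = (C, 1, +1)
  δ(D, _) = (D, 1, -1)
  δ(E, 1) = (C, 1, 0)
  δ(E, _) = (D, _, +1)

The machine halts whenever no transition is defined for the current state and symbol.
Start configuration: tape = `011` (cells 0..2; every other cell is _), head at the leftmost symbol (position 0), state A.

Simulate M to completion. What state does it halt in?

state=A head=0 tape=_[0]11   (A,0)→(B,0,+1)
state=B head=1 tape=_0[1]1   (B,1)→(B,0,-1)
state=B head=0 tape=_[0]01   (B,0)→(B,1,+1)
state=B head=1 tape=_1[0]1   (B,0)→(B,1,+1)
state=B head=2 tape=_11[1]   (B,1)→(B,0,-1)
state=B head=1 tape=_1[1]0   (B,1)→(B,0,-1)
state=B head=0 tape=_[1]00   (B,1)→(B,0,-1)
state=B head=-1 tape=[_]000   (B,_)→(D,_,+1)
state=D head=0 tape=_[0]00
No transition is defined for (D, 0); M halts in state D.

D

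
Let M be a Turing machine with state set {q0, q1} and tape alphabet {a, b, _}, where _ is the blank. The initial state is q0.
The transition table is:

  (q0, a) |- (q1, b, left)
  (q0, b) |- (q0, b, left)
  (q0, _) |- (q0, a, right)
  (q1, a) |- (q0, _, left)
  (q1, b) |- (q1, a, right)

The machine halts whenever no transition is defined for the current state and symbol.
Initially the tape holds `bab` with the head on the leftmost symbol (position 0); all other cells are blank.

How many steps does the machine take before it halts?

4

q0 | __[b]ab   read b → write b, move left, go to q0
q0 | _[_]bab   read _ → write a, move right, go to q0
q0 | _a[b]ab   read b → write b, move left, go to q0
q0 | _[a]bab   read a → write b, move left, go to q1
q1 | [_]bbab
M halts after 4 transitions.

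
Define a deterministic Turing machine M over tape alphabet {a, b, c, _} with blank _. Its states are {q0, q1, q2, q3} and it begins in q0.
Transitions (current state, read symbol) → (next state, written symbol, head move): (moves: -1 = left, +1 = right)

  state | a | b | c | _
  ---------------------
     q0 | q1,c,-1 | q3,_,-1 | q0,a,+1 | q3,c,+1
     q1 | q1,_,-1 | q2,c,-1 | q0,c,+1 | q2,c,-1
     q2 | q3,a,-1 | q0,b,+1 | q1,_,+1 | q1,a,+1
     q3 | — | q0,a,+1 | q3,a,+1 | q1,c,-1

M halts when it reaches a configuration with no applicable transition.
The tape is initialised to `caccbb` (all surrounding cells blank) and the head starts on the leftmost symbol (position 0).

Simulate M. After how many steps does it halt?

state=q0 head=0 tape=__[c]accbb   (q0,c)→(q0,a,+1)
state=q0 head=1 tape=__a[a]ccbb   (q0,a)→(q1,c,-1)
state=q1 head=0 tape=__[a]cccbb   (q1,a)→(q1,_,-1)
state=q1 head=-1 tape=_[_]_cccbb   (q1,_)→(q2,c,-1)
state=q2 head=-2 tape=[_]c_cccbb   (q2,_)→(q1,a,+1)
state=q1 head=-1 tape=a[c]_cccbb   (q1,c)→(q0,c,+1)
state=q0 head=0 tape=ac[_]cccbb   (q0,_)→(q3,c,+1)
state=q3 head=1 tape=acc[c]ccbb   (q3,c)→(q3,a,+1)
state=q3 head=2 tape=acca[c]cbb   (q3,c)→(q3,a,+1)
state=q3 head=3 tape=accaa[c]bb   (q3,c)→(q3,a,+1)
state=q3 head=4 tape=accaaa[b]b   (q3,b)→(q0,a,+1)
state=q0 head=5 tape=accaaaa[b]   (q0,b)→(q3,_,-1)
state=q3 head=4 tape=accaaa[a]_
M halts after 12 transitions.

12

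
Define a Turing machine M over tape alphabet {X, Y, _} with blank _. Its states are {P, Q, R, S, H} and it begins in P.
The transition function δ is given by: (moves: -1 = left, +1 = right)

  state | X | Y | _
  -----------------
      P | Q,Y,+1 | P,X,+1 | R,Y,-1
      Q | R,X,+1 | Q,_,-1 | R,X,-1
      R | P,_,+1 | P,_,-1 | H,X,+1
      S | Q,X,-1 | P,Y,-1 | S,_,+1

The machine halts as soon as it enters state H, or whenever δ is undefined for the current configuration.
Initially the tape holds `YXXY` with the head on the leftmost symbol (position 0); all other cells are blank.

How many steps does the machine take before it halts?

26

P | [Y]XXY___   read Y → write X, move +1, go to P
P | X[X]XY___   read X → write Y, move +1, go to Q
Q | XY[X]Y___   read X → write X, move +1, go to R
R | XYX[Y]___   read Y → write _, move -1, go to P
P | XY[X]____   read X → write Y, move +1, go to Q
Q | XYY[_]___   read _ → write X, move -1, go to R
R | XY[Y]X___   read Y → write _, move -1, go to P
P | X[Y]_X___   read Y → write X, move +1, go to P
P | XX[_]X___   read _ → write Y, move -1, go to R
R | X[X]YX___   read X → write _, move +1, go to P
P | X_[Y]X___   read Y → write X, move +1, go to P
P | X_X[X]___   read X → write Y, move +1, go to Q
Q | X_XY[_]__   read _ → write X, move -1, go to R
R | X_X[Y]X__   read Y → write _, move -1, go to P
P | X_[X]_X__   read X → write Y, move +1, go to Q
Q | X_Y[_]X__   read _ → write X, move -1, go to R
R | X_[Y]XX__   read Y → write _, move -1, go to P
P | X[_]_XX__   read _ → write Y, move -1, go to R
R | [X]Y_XX__   read X → write _, move +1, go to P
P | _[Y]_XX__   read Y → write X, move +1, go to P
P | _X[_]XX__   read _ → write Y, move -1, go to R
R | _[X]YXX__   read X → write _, move +1, go to P
P | __[Y]XX__   read Y → write X, move +1, go to P
P | __X[X]X__   read X → write Y, move +1, go to Q
Q | __XY[X]__   read X → write X, move +1, go to R
R | __XYX[_]_   read _ → write X, move +1, go to H
H | __XYXX[_]
M halts after 26 transitions.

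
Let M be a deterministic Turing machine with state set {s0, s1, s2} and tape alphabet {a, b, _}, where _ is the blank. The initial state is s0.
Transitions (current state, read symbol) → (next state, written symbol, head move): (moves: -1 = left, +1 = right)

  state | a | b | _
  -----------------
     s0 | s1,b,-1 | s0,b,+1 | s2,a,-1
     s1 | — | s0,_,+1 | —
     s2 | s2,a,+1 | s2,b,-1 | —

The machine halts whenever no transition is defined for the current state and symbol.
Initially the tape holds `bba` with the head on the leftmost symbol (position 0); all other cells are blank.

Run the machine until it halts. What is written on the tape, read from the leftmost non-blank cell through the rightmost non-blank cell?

s0 | [b]ba_   read b → write b, move +1, go to s0
s0 | b[b]a_   read b → write b, move +1, go to s0
s0 | bb[a]_   read a → write b, move -1, go to s1
s1 | b[b]b_   read b → write _, move +1, go to s0
s0 | b_[b]_   read b → write b, move +1, go to s0
s0 | b_b[_]   read _ → write a, move -1, go to s2
s2 | b_[b]a   read b → write b, move -1, go to s2
s2 | b[_]ba
The non-blank tape span at halt is b_ba.

b_ba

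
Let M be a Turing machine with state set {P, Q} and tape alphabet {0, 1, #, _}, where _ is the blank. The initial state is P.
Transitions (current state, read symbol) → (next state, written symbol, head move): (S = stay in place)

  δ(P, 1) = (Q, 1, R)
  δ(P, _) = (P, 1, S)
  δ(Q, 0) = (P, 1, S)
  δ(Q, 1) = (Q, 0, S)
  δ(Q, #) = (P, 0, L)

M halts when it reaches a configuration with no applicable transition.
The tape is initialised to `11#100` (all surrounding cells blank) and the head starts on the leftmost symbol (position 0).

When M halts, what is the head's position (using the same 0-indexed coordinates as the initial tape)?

6

P | [1]1#100_   read 1 → write 1, move R, go to Q
Q | 1[1]#100_   read 1 → write 0, move S, go to Q
Q | 1[0]#100_   read 0 → write 1, move S, go to P
P | 1[1]#100_   read 1 → write 1, move R, go to Q
Q | 11[#]100_   read # → write 0, move L, go to P
P | 1[1]0100_   read 1 → write 1, move R, go to Q
Q | 11[0]100_   read 0 → write 1, move S, go to P
P | 11[1]100_   read 1 → write 1, move R, go to Q
Q | 111[1]00_   read 1 → write 0, move S, go to Q
Q | 111[0]00_   read 0 → write 1, move S, go to P
P | 111[1]00_   read 1 → write 1, move R, go to Q
Q | 1111[0]0_   read 0 → write 1, move S, go to P
P | 1111[1]0_   read 1 → write 1, move R, go to Q
Q | 11111[0]_   read 0 → write 1, move S, go to P
P | 11111[1]_   read 1 → write 1, move R, go to Q
Q | 111111[_]
At halt the head is at cell 6.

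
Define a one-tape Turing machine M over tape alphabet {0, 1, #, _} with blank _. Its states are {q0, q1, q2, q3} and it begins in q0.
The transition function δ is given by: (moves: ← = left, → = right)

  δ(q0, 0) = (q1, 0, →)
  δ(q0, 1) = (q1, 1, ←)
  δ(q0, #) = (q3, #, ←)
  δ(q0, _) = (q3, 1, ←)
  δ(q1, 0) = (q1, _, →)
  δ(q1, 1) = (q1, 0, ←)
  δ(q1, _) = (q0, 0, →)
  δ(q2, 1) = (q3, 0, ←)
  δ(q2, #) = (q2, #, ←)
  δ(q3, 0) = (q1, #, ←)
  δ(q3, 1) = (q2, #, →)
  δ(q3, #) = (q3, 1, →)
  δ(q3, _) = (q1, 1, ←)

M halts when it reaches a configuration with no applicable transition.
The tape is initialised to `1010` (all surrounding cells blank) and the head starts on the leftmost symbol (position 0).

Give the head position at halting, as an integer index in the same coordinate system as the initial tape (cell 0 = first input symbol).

3

q0 | _[1]010__   read 1 → write 1, move ←, go to q1
q1 | [_]1010__   read _ → write 0, move →, go to q0
q0 | 0[1]010__   read 1 → write 1, move ←, go to q1
q1 | [0]1010__   read 0 → write _, move →, go to q1
q1 | _[1]010__   read 1 → write 0, move ←, go to q1
q1 | [_]0010__   read _ → write 0, move →, go to q0
q0 | 0[0]010__   read 0 → write 0, move →, go to q1
q1 | 00[0]10__   read 0 → write _, move →, go to q1
q1 | 00_[1]0__   read 1 → write 0, move ←, go to q1
q1 | 00[_]00__   read _ → write 0, move →, go to q0
q0 | 000[0]0__   read 0 → write 0, move →, go to q1
q1 | 0000[0]__   read 0 → write _, move →, go to q1
q1 | 0000_[_]_   read _ → write 0, move →, go to q0
q0 | 0000_0[_]   read _ → write 1, move ←, go to q3
q3 | 0000_[0]1   read 0 → write #, move ←, go to q1
q1 | 0000[_]#1   read _ → write 0, move →, go to q0
q0 | 00000[#]1   read # → write #, move ←, go to q3
q3 | 0000[0]#1   read 0 → write #, move ←, go to q1
q1 | 000[0]##1   read 0 → write _, move →, go to q1
q1 | 000_[#]#1
At halt the head is at cell 3.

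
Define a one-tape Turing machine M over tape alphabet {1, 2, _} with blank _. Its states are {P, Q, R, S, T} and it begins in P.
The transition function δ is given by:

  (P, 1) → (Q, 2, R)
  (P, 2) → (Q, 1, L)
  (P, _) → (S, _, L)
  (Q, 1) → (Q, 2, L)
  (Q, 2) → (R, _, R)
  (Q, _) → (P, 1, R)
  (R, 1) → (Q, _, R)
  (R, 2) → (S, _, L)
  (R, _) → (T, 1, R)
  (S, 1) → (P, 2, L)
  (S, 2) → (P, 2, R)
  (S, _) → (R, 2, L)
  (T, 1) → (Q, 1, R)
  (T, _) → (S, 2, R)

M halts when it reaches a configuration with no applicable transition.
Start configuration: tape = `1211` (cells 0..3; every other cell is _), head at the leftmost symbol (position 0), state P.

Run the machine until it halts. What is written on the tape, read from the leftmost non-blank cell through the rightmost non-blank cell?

12_11

P | _[1]211   read 1 → write 2, move R, go to Q
Q | _2[2]11   read 2 → write _, move R, go to R
R | _2_[1]1   read 1 → write _, move R, go to Q
Q | _2__[1]   read 1 → write 2, move L, go to Q
Q | _2_[_]2   read _ → write 1, move R, go to P
P | _2_1[2]   read 2 → write 1, move L, go to Q
Q | _2_[1]1   read 1 → write 2, move L, go to Q
Q | _2[_]21   read _ → write 1, move R, go to P
P | _21[2]1   read 2 → write 1, move L, go to Q
Q | _2[1]11   read 1 → write 2, move L, go to Q
Q | _[2]211   read 2 → write _, move R, go to R
R | __[2]11   read 2 → write _, move L, go to S
S | _[_]_11   read _ → write 2, move L, go to R
R | [_]2_11   read _ → write 1, move R, go to T
T | 1[2]_11
The non-blank tape span at halt is 12_11.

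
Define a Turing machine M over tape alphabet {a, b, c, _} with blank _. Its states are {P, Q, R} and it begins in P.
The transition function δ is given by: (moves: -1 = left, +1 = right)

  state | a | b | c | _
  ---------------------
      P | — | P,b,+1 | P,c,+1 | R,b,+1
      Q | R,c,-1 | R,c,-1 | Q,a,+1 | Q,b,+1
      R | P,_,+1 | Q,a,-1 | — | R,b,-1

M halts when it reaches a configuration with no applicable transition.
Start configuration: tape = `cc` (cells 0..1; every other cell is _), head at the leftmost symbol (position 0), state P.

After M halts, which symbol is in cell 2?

c

state=P head=0 tape=[c]c____   (P,c)→(P,c,+1)
state=P head=1 tape=c[c]____   (P,c)→(P,c,+1)
state=P head=2 tape=cc[_]___   (P,_)→(R,b,+1)
state=R head=3 tape=ccb[_]__   (R,_)→(R,b,-1)
state=R head=2 tape=cc[b]b__   (R,b)→(Q,a,-1)
state=Q head=1 tape=c[c]ab__   (Q,c)→(Q,a,+1)
state=Q head=2 tape=ca[a]b__   (Q,a)→(R,c,-1)
state=R head=1 tape=c[a]cb__   (R,a)→(P,_,+1)
state=P head=2 tape=c_[c]b__   (P,c)→(P,c,+1)
state=P head=3 tape=c_c[b]__   (P,b)→(P,b,+1)
state=P head=4 tape=c_cb[_]_   (P,_)→(R,b,+1)
state=R head=5 tape=c_cbb[_]   (R,_)→(R,b,-1)
state=R head=4 tape=c_cb[b]b   (R,b)→(Q,a,-1)
state=Q head=3 tape=c_c[b]ab   (Q,b)→(R,c,-1)
state=R head=2 tape=c_[c]cab
Cell 2 holds c when M halts.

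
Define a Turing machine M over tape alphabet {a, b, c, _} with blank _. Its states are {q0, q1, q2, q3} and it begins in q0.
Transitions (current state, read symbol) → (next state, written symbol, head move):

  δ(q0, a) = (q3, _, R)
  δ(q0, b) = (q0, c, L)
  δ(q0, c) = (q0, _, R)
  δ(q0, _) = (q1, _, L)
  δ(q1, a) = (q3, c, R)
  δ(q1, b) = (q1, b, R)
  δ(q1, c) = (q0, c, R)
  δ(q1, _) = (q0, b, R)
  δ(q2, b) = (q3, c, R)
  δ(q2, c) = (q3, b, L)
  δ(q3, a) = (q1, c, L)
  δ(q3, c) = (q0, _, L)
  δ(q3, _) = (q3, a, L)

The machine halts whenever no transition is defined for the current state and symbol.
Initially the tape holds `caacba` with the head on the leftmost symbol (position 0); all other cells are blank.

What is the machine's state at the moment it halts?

q0 | [c]aacba_   read c → write _, move R, go to q0
q0 | _[a]acba_   read a → write _, move R, go to q3
q3 | __[a]cba_   read a → write c, move L, go to q1
q1 | _[_]ccba_   read _ → write b, move R, go to q0
q0 | _b[c]cba_   read c → write _, move R, go to q0
q0 | _b_[c]ba_   read c → write _, move R, go to q0
q0 | _b__[b]a_   read b → write c, move L, go to q0
q0 | _b_[_]ca_   read _ → write _, move L, go to q1
q1 | _b[_]_ca_   read _ → write b, move R, go to q0
q0 | _bb[_]ca_   read _ → write _, move L, go to q1
q1 | _b[b]_ca_   read b → write b, move R, go to q1
q1 | _bb[_]ca_   read _ → write b, move R, go to q0
q0 | _bbb[c]a_   read c → write _, move R, go to q0
q0 | _bbb_[a]_   read a → write _, move R, go to q3
q3 | _bbb__[_]   read _ → write a, move L, go to q3
q3 | _bbb_[_]a   read _ → write a, move L, go to q3
q3 | _bbb[_]aa   read _ → write a, move L, go to q3
q3 | _bb[b]aaa
No transition is defined for (q3, b); M halts in state q3.

q3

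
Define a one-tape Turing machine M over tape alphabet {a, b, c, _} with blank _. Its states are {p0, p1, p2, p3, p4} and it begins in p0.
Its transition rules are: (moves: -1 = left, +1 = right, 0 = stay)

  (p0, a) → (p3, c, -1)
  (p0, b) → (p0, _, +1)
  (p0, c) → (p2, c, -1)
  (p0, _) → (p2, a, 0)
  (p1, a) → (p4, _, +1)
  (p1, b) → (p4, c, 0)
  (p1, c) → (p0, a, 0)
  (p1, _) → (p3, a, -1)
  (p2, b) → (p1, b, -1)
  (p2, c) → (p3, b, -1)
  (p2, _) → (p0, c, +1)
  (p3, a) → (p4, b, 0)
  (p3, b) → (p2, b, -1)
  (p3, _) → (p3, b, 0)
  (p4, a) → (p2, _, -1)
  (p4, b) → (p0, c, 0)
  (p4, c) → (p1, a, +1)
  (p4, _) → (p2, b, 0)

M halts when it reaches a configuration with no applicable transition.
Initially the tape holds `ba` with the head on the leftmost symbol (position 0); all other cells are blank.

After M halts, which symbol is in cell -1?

p0 | _[b]a   read b → write _, move +1, go to p0
p0 | __[a]   read a → write c, move -1, go to p3
p3 | _[_]c   read _ → write b, move 0, go to p3
p3 | _[b]c   read b → write b, move -1, go to p2
p2 | [_]bc   read _ → write c, move +1, go to p0
p0 | c[b]c   read b → write _, move +1, go to p0
p0 | c_[c]   read c → write c, move -1, go to p2
p2 | c[_]c   read _ → write c, move +1, go to p0
p0 | cc[c]   read c → write c, move -1, go to p2
p2 | c[c]c   read c → write b, move -1, go to p3
p3 | [c]bc
Cell -1 holds c when M halts.

c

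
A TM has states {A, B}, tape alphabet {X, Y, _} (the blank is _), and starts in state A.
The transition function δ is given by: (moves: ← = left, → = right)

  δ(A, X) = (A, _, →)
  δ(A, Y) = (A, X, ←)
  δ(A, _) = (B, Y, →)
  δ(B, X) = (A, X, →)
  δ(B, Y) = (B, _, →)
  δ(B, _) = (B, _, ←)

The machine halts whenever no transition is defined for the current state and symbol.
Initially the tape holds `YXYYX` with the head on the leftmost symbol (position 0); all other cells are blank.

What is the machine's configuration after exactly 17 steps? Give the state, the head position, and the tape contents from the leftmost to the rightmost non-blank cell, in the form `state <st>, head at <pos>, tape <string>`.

A | _[Y]XYYX__   read Y → write X, move ←, go to A
A | [_]XXYYX__   read _ → write Y, move →, go to B
B | Y[X]XYYX__   read X → write X, move →, go to A
A | YX[X]YYX__   read X → write _, move →, go to A
A | YX_[Y]YX__   read Y → write X, move ←, go to A
A | YX[_]XYX__   read _ → write Y, move →, go to B
B | YXY[X]YX__   read X → write X, move →, go to A
A | YXYX[Y]X__   read Y → write X, move ←, go to A
A | YXY[X]XX__   read X → write _, move →, go to A
A | YXY_[X]X__   read X → write _, move →, go to A
A | YXY__[X]__   read X → write _, move →, go to A
A | YXY___[_]_   read _ → write Y, move →, go to B
B | YXY___Y[_]   read _ → write _, move ←, go to B
B | YXY___[Y]_   read Y → write _, move →, go to B
B | YXY____[_]   read _ → write _, move ←, go to B
B | YXY___[_]_   read _ → write _, move ←, go to B
B | YXY__[_]__   read _ → write _, move ←, go to B
B | YXY_[_]___
After 17 steps: state B, head at 3, tape YXY.

state B, head at 3, tape YXY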